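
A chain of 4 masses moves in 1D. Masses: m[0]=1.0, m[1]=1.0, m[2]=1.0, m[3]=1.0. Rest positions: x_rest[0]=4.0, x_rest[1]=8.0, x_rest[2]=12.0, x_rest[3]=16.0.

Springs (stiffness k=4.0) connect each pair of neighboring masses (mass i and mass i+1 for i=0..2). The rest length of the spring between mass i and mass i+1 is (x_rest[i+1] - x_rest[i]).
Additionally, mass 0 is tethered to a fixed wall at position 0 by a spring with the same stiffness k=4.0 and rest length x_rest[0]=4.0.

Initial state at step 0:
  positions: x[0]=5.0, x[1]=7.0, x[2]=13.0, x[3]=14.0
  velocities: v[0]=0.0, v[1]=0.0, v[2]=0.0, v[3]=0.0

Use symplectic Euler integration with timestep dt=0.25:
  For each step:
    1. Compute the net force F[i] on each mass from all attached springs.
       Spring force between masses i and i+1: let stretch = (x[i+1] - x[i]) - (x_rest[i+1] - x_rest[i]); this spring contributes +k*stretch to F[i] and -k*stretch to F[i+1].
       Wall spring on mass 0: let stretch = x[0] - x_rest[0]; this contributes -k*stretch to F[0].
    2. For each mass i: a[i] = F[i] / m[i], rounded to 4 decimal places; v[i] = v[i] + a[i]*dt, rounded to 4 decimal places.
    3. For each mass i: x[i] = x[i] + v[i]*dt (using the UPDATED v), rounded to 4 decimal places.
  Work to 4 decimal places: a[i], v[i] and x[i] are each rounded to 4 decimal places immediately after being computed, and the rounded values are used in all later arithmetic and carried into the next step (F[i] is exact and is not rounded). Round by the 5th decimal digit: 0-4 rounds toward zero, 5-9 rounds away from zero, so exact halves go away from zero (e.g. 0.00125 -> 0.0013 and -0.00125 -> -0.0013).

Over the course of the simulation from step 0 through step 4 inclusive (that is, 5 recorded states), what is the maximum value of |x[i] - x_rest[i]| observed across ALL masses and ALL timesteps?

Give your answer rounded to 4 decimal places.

Answer: 2.0937

Derivation:
Step 0: x=[5.0000 7.0000 13.0000 14.0000] v=[0.0000 0.0000 0.0000 0.0000]
Step 1: x=[4.2500 8.0000 11.7500 14.7500] v=[-3.0000 4.0000 -5.0000 3.0000]
Step 2: x=[3.3750 9.0000 10.3125 15.7500] v=[-3.5000 4.0000 -5.7500 4.0000]
Step 3: x=[3.0625 8.9219 9.9063 16.3906] v=[-1.2500 -0.3125 -1.6250 2.5625]
Step 4: x=[3.4492 7.6250 10.8750 16.4102] v=[1.5469 -5.1875 3.8749 0.0782]
Max displacement = 2.0937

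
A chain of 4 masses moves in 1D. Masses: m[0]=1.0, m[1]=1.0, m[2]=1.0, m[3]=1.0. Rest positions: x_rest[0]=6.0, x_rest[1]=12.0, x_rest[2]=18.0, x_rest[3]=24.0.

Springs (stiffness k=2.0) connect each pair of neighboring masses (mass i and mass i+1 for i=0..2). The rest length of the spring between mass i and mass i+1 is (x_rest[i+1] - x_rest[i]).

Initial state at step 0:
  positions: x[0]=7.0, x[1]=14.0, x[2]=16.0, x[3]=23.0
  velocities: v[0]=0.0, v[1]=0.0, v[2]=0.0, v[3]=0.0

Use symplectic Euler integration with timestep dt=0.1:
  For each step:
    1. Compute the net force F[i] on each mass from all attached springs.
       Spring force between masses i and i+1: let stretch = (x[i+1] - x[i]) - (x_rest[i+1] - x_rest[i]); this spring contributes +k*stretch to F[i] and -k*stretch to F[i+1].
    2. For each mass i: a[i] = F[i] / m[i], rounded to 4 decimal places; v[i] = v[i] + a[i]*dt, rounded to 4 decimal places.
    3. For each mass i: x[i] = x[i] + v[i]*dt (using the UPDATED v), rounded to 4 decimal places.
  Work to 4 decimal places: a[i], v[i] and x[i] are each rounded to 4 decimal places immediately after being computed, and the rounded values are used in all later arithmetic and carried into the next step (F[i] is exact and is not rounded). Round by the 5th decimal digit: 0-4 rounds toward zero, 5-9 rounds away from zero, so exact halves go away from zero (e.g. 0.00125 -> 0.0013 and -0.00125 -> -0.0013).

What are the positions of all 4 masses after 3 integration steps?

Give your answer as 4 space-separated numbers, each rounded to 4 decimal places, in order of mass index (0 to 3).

Answer: 7.1082 13.4316 16.5684 22.8918

Derivation:
Step 0: x=[7.0000 14.0000 16.0000 23.0000] v=[0.0000 0.0000 0.0000 0.0000]
Step 1: x=[7.0200 13.9000 16.1000 22.9800] v=[0.2000 -1.0000 1.0000 -0.2000]
Step 2: x=[7.0576 13.7064 16.2936 22.9424] v=[0.3760 -1.9360 1.9360 -0.3760]
Step 3: x=[7.1082 13.4316 16.5684 22.8918] v=[0.5058 -2.7483 2.7483 -0.5058]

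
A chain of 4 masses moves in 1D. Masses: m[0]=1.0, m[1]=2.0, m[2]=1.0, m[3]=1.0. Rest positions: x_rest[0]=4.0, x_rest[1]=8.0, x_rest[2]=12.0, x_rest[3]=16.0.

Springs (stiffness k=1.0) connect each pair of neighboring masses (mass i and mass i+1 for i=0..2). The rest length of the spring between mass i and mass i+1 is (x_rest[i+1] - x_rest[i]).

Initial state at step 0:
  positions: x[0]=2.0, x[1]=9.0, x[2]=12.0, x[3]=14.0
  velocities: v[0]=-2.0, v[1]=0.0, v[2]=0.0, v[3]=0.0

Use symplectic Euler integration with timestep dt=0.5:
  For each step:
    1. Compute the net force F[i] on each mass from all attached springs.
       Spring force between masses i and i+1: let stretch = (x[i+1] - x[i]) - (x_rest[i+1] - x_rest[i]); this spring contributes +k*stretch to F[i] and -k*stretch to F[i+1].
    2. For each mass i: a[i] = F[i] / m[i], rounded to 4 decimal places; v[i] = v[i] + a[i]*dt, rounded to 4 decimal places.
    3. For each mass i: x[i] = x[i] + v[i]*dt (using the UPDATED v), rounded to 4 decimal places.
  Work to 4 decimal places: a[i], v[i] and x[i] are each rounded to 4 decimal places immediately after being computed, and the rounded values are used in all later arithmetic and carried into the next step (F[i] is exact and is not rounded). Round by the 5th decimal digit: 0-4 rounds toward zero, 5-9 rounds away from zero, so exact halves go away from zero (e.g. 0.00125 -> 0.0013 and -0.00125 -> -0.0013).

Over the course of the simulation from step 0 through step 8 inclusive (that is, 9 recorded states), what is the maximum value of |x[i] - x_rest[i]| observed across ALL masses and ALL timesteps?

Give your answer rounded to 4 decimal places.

Answer: 3.3127

Derivation:
Step 0: x=[2.0000 9.0000 12.0000 14.0000] v=[-2.0000 0.0000 0.0000 0.0000]
Step 1: x=[1.7500 8.5000 11.7500 14.5000] v=[-0.5000 -1.0000 -0.5000 1.0000]
Step 2: x=[2.1875 7.5625 11.3750 15.3125] v=[0.8750 -1.8750 -0.7500 1.6250]
Step 3: x=[2.9688 6.4297 11.0313 16.1407] v=[1.5625 -2.2657 -0.6875 1.6563]
Step 4: x=[3.6153 5.4395 10.8145 16.6915] v=[1.2930 -1.9805 -0.4336 1.1016]
Step 5: x=[3.7179 4.8931 10.7232 16.7731] v=[0.2051 -1.0928 -0.1826 0.1631]
Step 6: x=[3.1143 4.9286 10.6869 16.3422] v=[-1.2073 0.0710 -0.0727 -0.8619]
Step 7: x=[1.9642 5.4571 10.6248 15.4974] v=[-2.3002 1.0570 -0.1242 -1.6896]
Step 8: x=[0.6873 6.1950 10.4889 14.4345] v=[-2.5538 1.4757 -0.2718 -2.1259]
Max displacement = 3.3127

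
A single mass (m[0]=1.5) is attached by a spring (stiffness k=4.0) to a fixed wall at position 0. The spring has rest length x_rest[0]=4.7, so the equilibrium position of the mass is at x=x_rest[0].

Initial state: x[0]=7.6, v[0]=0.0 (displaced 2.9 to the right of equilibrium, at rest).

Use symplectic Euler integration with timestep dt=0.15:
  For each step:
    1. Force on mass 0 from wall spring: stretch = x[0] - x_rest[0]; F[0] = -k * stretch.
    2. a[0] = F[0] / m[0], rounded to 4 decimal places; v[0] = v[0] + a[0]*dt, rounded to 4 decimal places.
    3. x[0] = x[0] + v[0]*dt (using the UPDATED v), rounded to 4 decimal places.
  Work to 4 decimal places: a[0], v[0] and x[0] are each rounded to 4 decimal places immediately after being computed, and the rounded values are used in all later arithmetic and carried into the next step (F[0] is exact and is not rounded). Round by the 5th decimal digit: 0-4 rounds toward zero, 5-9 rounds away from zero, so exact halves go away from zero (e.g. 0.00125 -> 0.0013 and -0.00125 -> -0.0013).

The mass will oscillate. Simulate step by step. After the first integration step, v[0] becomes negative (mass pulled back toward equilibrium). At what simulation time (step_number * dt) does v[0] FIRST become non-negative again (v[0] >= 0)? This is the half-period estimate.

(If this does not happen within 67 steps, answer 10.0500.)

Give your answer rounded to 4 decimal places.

Answer: 1.9500

Derivation:
Step 0: x=[7.6000] v=[0.0000]
Step 1: x=[7.4260] v=[-1.1600]
Step 2: x=[7.0884] v=[-2.2504]
Step 3: x=[6.6075] v=[-3.2058]
Step 4: x=[6.0122] v=[-3.9688]
Step 5: x=[5.3381] v=[-4.4937]
Step 6: x=[4.6258] v=[-4.7489]
Step 7: x=[3.9179] v=[-4.7192]
Step 8: x=[3.2569] v=[-4.4064]
Step 9: x=[2.6825] v=[-3.8292]
Step 10: x=[2.2292] v=[-3.0222]
Step 11: x=[1.9241] v=[-2.0339]
Step 12: x=[1.7856] v=[-0.9235]
Step 13: x=[1.8219] v=[0.2423]
First v>=0 after going negative at step 13, time=1.9500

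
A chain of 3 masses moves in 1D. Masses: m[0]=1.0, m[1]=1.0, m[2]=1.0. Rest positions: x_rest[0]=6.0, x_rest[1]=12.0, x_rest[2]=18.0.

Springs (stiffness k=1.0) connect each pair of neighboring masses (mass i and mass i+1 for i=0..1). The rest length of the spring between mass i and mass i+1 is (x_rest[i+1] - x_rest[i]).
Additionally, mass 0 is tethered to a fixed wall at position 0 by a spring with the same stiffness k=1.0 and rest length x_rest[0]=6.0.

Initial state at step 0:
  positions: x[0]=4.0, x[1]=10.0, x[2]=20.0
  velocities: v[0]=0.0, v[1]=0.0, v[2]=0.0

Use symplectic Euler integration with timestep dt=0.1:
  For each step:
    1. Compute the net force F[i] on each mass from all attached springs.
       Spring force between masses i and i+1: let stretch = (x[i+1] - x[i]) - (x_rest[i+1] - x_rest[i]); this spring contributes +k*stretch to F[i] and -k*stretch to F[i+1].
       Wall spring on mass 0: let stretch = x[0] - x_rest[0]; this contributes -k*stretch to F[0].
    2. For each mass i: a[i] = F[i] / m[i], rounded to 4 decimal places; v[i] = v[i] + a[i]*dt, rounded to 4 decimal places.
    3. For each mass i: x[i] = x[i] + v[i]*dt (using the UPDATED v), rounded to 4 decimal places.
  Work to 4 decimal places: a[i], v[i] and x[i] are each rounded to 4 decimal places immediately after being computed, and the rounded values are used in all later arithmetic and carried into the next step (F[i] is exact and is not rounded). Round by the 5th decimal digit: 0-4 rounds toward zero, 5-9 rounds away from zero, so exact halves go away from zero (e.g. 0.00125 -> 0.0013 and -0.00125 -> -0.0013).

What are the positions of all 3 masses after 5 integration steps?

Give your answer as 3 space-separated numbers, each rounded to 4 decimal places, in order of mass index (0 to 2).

Answer: 4.2997 10.5658 19.4275

Derivation:
Step 0: x=[4.0000 10.0000 20.0000] v=[0.0000 0.0000 0.0000]
Step 1: x=[4.0200 10.0400 19.9600] v=[0.2000 0.4000 -0.4000]
Step 2: x=[4.0600 10.1190 19.8808] v=[0.4000 0.7900 -0.7920]
Step 3: x=[4.1200 10.2350 19.7640] v=[0.5999 1.1603 -1.1682]
Step 4: x=[4.1999 10.3852 19.6119] v=[0.7994 1.5017 -1.5211]
Step 5: x=[4.2997 10.5658 19.4275] v=[0.9979 1.8058 -1.8438]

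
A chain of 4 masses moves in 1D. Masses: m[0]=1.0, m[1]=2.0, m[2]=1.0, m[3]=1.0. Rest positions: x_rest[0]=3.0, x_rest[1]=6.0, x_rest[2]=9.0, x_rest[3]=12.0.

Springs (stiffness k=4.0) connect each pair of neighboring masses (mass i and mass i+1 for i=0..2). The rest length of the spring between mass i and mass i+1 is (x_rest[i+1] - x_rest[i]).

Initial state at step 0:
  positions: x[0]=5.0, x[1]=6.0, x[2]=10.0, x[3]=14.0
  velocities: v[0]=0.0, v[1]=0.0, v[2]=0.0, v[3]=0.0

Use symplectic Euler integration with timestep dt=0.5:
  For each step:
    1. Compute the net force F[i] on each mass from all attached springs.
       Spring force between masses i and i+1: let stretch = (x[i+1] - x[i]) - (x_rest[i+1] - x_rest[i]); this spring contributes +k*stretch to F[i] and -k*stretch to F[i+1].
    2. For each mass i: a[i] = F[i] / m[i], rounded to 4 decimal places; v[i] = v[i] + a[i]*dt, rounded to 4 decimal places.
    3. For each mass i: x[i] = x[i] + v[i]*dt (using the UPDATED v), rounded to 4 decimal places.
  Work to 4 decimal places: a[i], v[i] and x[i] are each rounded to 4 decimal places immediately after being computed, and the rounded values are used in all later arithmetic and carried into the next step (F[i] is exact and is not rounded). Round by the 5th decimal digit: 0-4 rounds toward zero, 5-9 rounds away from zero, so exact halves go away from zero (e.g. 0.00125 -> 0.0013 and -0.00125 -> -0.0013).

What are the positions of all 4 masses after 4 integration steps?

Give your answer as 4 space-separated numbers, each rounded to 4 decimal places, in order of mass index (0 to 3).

Step 0: x=[5.0000 6.0000 10.0000 14.0000] v=[0.0000 0.0000 0.0000 0.0000]
Step 1: x=[3.0000 7.5000 10.0000 13.0000] v=[-4.0000 3.0000 0.0000 -2.0000]
Step 2: x=[2.5000 8.0000 10.5000 12.0000] v=[-1.0000 1.0000 1.0000 -2.0000]
Step 3: x=[4.5000 7.0000 10.0000 12.5000] v=[4.0000 -2.0000 -1.0000 1.0000]
Step 4: x=[6.0000 6.2500 9.0000 13.5000] v=[3.0000 -1.5000 -2.0000 2.0000]

Answer: 6.0000 6.2500 9.0000 13.5000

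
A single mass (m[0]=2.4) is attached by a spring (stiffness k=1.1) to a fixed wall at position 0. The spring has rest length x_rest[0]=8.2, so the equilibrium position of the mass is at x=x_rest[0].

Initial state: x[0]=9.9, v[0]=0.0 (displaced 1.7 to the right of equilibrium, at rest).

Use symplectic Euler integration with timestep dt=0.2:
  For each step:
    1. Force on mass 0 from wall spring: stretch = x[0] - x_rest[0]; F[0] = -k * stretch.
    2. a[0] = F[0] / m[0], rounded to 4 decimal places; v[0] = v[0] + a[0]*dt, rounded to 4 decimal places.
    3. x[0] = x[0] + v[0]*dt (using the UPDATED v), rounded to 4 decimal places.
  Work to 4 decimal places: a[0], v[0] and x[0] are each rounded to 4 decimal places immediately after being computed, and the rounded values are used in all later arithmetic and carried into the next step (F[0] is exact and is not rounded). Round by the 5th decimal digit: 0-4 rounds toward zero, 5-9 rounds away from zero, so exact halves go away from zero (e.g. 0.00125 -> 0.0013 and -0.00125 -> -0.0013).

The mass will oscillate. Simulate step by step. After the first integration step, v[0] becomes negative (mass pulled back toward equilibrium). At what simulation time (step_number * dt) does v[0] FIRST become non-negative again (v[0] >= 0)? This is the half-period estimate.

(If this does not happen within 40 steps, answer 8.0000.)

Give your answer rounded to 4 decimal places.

Answer: 4.8000

Derivation:
Step 0: x=[9.9000] v=[0.0000]
Step 1: x=[9.8688] v=[-0.1558]
Step 2: x=[9.8070] v=[-0.3088]
Step 3: x=[9.7158] v=[-0.4561]
Step 4: x=[9.5968] v=[-0.5950]
Step 5: x=[9.4522] v=[-0.7230]
Step 6: x=[9.2846] v=[-0.8378]
Step 7: x=[9.0972] v=[-0.9372]
Step 8: x=[8.8933] v=[-1.0194]
Step 9: x=[8.6767] v=[-1.0830]
Step 10: x=[8.4514] v=[-1.1267]
Step 11: x=[8.2215] v=[-1.1497]
Step 12: x=[7.9912] v=[-1.1517]
Step 13: x=[7.7647] v=[-1.1326]
Step 14: x=[7.5462] v=[-1.0927]
Step 15: x=[7.3396] v=[-1.0328]
Step 16: x=[7.1488] v=[-0.9539]
Step 17: x=[6.9773] v=[-0.8575]
Step 18: x=[6.8282] v=[-0.7454]
Step 19: x=[6.7043] v=[-0.6197]
Step 20: x=[6.6078] v=[-0.4826]
Step 21: x=[6.5405] v=[-0.3366]
Step 22: x=[6.5036] v=[-0.1845]
Step 23: x=[6.4978] v=[-0.0290]
Step 24: x=[6.5232] v=[0.1270]
First v>=0 after going negative at step 24, time=4.8000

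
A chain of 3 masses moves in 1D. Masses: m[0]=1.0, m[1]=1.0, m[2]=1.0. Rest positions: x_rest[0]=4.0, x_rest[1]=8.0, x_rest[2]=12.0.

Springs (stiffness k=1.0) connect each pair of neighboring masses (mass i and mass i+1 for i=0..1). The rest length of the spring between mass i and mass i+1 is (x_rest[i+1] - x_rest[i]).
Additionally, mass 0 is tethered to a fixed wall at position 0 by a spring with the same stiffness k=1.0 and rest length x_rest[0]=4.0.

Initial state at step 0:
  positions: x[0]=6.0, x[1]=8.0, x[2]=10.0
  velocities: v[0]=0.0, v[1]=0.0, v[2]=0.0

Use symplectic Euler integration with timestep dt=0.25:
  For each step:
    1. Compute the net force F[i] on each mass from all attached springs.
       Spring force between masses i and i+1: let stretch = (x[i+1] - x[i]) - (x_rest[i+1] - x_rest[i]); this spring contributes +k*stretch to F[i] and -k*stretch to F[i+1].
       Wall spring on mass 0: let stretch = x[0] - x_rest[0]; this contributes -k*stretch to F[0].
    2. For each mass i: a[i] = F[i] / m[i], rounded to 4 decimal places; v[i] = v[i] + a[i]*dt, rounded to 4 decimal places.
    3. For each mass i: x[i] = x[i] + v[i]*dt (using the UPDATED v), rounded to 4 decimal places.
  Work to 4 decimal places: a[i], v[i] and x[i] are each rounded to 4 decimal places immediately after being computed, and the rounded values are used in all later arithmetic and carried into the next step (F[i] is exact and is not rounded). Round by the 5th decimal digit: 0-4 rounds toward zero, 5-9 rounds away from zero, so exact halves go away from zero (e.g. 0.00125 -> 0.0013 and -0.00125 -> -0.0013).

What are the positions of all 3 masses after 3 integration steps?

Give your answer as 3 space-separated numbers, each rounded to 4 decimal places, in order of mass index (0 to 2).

Answer: 4.6519 7.9634 10.7110

Derivation:
Step 0: x=[6.0000 8.0000 10.0000] v=[0.0000 0.0000 0.0000]
Step 1: x=[5.7500 8.0000 10.1250] v=[-1.0000 0.0000 0.5000]
Step 2: x=[5.2813 7.9922 10.3672] v=[-1.8750 -0.0313 0.9688]
Step 3: x=[4.6519 7.9634 10.7110] v=[-2.5176 -0.1153 1.3751]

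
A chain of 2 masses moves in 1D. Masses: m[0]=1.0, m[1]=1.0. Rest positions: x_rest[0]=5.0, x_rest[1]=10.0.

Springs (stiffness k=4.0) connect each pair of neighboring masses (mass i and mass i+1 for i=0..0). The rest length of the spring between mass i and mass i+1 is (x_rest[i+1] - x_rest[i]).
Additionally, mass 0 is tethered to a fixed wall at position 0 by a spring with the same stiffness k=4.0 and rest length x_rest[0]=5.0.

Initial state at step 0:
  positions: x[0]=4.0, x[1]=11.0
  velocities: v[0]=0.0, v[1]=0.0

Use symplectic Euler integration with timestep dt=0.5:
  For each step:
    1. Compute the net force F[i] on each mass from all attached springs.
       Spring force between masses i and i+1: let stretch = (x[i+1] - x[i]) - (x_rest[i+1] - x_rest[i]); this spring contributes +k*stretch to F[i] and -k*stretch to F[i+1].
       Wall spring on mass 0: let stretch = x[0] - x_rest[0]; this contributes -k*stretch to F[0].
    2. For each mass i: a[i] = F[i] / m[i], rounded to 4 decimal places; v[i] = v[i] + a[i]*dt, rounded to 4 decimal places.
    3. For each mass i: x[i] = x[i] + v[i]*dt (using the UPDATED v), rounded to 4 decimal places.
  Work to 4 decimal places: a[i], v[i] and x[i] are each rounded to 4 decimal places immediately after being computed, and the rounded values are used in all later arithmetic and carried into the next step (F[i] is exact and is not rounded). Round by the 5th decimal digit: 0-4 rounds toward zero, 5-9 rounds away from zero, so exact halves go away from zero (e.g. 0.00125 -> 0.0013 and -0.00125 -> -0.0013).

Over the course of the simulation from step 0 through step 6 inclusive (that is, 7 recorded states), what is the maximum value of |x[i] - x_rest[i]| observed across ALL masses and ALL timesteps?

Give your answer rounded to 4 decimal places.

Answer: 2.0000

Derivation:
Step 0: x=[4.0000 11.0000] v=[0.0000 0.0000]
Step 1: x=[7.0000 9.0000] v=[6.0000 -4.0000]
Step 2: x=[5.0000 10.0000] v=[-4.0000 2.0000]
Step 3: x=[3.0000 11.0000] v=[-4.0000 2.0000]
Step 4: x=[6.0000 9.0000] v=[6.0000 -4.0000]
Step 5: x=[6.0000 9.0000] v=[0.0000 0.0000]
Step 6: x=[3.0000 11.0000] v=[-6.0000 4.0000]
Max displacement = 2.0000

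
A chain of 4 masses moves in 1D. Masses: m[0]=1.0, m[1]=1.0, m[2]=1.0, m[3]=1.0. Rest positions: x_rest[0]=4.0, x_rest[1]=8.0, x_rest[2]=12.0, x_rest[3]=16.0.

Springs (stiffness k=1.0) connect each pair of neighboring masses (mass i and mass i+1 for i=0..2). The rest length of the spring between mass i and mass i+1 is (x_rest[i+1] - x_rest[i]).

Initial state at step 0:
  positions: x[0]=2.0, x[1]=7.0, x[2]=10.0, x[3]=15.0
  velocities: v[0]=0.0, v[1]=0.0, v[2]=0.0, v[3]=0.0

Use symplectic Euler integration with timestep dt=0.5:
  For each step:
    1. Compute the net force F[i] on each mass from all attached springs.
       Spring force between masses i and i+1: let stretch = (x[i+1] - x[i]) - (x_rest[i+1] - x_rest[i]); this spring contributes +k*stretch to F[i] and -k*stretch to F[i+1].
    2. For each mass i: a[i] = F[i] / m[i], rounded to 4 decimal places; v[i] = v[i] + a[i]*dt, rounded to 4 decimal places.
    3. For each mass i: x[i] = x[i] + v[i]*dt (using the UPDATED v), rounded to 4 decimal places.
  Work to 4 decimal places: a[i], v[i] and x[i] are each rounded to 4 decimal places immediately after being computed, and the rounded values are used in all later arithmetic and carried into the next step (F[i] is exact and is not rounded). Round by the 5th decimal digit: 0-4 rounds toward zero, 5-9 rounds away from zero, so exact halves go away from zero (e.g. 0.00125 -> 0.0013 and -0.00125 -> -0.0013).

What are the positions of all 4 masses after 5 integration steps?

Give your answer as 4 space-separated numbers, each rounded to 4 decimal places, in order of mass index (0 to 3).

Step 0: x=[2.0000 7.0000 10.0000 15.0000] v=[0.0000 0.0000 0.0000 0.0000]
Step 1: x=[2.2500 6.5000 10.5000 14.7500] v=[0.5000 -1.0000 1.0000 -0.5000]
Step 2: x=[2.5625 5.9375 11.0625 14.4375] v=[0.6250 -1.1250 1.1250 -0.6250]
Step 3: x=[2.7188 5.8125 11.1875 14.2813] v=[0.3125 -0.2500 0.2500 -0.3125]
Step 4: x=[2.6485 6.2579 10.7422 14.3516] v=[-0.1407 0.8907 -0.8906 0.1406]
Step 5: x=[2.4805 6.9220 10.0782 14.5196] v=[-0.3360 1.3282 -1.3281 0.3359]

Answer: 2.4805 6.9220 10.0782 14.5196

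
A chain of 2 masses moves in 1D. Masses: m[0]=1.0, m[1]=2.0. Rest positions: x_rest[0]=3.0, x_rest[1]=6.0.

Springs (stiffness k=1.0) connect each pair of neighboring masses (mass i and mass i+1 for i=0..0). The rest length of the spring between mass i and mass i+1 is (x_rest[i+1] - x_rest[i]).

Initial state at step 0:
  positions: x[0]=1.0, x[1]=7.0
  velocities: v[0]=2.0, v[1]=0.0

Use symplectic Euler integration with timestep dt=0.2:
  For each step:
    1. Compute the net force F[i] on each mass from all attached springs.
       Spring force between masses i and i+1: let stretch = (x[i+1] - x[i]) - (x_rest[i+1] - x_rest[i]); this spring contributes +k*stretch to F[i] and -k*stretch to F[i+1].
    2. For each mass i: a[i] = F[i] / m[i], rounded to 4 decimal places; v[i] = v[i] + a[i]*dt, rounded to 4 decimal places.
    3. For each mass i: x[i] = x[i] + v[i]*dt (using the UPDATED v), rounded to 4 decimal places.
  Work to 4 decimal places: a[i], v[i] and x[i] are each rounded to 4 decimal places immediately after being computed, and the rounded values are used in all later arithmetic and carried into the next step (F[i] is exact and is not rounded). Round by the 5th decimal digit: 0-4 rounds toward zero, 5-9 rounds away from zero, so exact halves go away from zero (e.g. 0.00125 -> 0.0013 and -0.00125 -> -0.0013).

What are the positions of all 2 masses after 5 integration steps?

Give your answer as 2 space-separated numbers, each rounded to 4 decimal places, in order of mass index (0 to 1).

Step 0: x=[1.0000 7.0000] v=[2.0000 0.0000]
Step 1: x=[1.5200 6.9400] v=[2.6000 -0.3000]
Step 2: x=[2.1368 6.8316] v=[3.0840 -0.5420]
Step 3: x=[2.8214 6.6893] v=[3.4230 -0.7115]
Step 4: x=[3.5407 6.5296] v=[3.5966 -0.7983]
Step 5: x=[4.2596 6.3702] v=[3.5944 -0.7972]

Answer: 4.2596 6.3702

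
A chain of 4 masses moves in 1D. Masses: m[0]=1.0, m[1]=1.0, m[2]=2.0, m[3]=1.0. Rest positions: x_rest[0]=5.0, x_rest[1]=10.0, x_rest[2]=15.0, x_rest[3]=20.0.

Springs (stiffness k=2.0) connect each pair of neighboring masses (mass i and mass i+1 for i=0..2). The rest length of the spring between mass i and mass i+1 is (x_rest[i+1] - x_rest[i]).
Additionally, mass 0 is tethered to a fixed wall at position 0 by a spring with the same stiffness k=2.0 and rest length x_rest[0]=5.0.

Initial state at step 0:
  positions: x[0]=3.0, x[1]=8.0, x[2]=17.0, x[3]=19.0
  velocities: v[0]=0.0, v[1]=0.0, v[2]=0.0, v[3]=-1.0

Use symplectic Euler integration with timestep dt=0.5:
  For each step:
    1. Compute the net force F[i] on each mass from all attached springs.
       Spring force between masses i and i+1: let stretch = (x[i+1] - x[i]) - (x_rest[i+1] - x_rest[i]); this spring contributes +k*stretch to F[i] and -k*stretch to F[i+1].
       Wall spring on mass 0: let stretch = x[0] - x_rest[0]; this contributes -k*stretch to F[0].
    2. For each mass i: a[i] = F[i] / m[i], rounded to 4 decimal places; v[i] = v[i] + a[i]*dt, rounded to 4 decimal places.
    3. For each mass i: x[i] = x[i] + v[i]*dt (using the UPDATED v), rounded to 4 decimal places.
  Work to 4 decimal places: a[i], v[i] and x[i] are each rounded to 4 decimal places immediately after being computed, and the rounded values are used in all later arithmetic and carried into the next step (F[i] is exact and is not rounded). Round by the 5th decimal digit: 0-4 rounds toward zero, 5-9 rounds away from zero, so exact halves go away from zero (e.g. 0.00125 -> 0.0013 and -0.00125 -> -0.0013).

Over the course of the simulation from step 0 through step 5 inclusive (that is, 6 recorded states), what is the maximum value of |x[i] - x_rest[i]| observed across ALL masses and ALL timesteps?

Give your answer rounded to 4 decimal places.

Step 0: x=[3.0000 8.0000 17.0000 19.0000] v=[0.0000 0.0000 0.0000 -1.0000]
Step 1: x=[4.0000 10.0000 15.2500 20.0000] v=[2.0000 4.0000 -3.5000 2.0000]
Step 2: x=[6.0000 11.6250 13.3750 21.1250] v=[4.0000 3.2500 -3.7500 2.2500]
Step 3: x=[7.8125 11.3125 13.0000 20.8750] v=[3.6250 -0.6250 -0.7500 -0.5000]
Step 4: x=[7.4688 10.0938 14.1719 19.1875] v=[-0.6875 -2.4375 2.3438 -3.3750]
Step 5: x=[4.7032 9.6016 15.5782 17.4922] v=[-5.5313 -0.9844 2.8126 -3.3906]
Max displacement = 2.8125

Answer: 2.8125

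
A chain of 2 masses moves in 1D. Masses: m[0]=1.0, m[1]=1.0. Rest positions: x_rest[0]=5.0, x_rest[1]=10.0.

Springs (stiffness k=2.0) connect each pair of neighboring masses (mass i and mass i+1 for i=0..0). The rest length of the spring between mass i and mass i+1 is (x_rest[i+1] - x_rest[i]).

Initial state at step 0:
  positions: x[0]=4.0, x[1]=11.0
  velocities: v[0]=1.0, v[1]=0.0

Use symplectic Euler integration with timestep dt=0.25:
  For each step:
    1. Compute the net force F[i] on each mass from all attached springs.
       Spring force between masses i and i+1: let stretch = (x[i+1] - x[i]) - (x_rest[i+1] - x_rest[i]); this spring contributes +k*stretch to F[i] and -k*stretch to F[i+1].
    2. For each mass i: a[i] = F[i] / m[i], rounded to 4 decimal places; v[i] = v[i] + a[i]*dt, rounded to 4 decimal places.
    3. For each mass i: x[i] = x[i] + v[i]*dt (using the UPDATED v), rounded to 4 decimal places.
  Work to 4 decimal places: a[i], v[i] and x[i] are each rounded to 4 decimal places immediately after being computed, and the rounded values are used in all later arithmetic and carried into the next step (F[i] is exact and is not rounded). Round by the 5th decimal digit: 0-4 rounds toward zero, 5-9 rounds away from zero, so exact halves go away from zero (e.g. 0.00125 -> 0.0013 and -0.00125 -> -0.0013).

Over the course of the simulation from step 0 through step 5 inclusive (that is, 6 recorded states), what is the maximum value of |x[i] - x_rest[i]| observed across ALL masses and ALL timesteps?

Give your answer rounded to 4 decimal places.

Step 0: x=[4.0000 11.0000] v=[1.0000 0.0000]
Step 1: x=[4.5000 10.7500] v=[2.0000 -1.0000]
Step 2: x=[5.1563 10.3438] v=[2.6250 -1.6250]
Step 3: x=[5.8360 9.9141] v=[2.7188 -1.7188]
Step 4: x=[6.4005 9.5996] v=[2.2579 -1.2579]
Step 5: x=[6.7399 9.5102] v=[1.3575 -0.3575]
Max displacement = 1.7399

Answer: 1.7399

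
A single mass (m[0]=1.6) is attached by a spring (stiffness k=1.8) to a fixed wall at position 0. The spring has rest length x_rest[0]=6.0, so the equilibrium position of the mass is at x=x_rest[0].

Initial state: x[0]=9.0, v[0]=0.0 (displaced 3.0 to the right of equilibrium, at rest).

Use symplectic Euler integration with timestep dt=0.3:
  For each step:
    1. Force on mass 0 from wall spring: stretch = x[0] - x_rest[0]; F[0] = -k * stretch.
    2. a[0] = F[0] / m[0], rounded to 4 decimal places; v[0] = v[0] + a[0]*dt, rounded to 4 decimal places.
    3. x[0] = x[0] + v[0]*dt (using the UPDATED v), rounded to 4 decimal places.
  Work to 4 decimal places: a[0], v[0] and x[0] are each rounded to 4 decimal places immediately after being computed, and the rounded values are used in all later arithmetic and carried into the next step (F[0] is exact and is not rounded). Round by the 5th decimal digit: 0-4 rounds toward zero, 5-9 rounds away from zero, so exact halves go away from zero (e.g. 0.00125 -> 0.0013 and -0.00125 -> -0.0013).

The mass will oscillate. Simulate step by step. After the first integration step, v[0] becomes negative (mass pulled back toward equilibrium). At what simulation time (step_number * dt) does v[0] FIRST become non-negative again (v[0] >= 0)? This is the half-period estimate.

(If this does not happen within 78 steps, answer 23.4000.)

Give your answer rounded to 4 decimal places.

Step 0: x=[9.0000] v=[0.0000]
Step 1: x=[8.6963] v=[-1.0125]
Step 2: x=[8.1196] v=[-1.9225]
Step 3: x=[7.3282] v=[-2.6379]
Step 4: x=[6.4023] v=[-3.0862]
Step 5: x=[5.4357] v=[-3.2220]
Step 6: x=[4.5262] v=[-3.0316]
Step 7: x=[3.7659] v=[-2.5342]
Step 8: x=[3.2318] v=[-1.7802]
Step 9: x=[2.9780] v=[-0.8459]
Step 10: x=[3.0302] v=[0.1740]
First v>=0 after going negative at step 10, time=3.0000

Answer: 3.0000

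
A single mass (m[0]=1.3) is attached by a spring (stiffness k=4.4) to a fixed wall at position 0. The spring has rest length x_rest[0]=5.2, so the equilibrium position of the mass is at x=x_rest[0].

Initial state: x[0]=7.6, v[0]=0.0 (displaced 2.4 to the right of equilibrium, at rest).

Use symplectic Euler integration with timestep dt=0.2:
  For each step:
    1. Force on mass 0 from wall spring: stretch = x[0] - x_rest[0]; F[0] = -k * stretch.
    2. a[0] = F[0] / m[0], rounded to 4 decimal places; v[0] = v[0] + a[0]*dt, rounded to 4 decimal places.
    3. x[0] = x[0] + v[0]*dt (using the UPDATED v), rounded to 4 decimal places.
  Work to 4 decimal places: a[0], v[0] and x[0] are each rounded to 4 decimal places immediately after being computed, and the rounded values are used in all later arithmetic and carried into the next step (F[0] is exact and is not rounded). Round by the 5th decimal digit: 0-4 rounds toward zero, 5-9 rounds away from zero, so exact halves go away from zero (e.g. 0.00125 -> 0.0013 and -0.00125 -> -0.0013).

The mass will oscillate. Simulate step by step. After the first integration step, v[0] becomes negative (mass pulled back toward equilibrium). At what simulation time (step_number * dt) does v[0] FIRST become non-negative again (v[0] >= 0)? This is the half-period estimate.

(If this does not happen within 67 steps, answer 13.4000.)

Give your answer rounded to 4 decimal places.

Answer: 1.8000

Derivation:
Step 0: x=[7.6000] v=[0.0000]
Step 1: x=[7.2751] v=[-1.6246]
Step 2: x=[6.6692] v=[-3.0293]
Step 3: x=[5.8644] v=[-4.0238]
Step 4: x=[4.9697] v=[-4.4735]
Step 5: x=[4.1062] v=[-4.3176]
Step 6: x=[3.3908] v=[-3.5772]
Step 7: x=[2.9203] v=[-2.3525]
Step 8: x=[2.7584] v=[-0.8093]
Step 9: x=[2.9271] v=[0.8435]
First v>=0 after going negative at step 9, time=1.8000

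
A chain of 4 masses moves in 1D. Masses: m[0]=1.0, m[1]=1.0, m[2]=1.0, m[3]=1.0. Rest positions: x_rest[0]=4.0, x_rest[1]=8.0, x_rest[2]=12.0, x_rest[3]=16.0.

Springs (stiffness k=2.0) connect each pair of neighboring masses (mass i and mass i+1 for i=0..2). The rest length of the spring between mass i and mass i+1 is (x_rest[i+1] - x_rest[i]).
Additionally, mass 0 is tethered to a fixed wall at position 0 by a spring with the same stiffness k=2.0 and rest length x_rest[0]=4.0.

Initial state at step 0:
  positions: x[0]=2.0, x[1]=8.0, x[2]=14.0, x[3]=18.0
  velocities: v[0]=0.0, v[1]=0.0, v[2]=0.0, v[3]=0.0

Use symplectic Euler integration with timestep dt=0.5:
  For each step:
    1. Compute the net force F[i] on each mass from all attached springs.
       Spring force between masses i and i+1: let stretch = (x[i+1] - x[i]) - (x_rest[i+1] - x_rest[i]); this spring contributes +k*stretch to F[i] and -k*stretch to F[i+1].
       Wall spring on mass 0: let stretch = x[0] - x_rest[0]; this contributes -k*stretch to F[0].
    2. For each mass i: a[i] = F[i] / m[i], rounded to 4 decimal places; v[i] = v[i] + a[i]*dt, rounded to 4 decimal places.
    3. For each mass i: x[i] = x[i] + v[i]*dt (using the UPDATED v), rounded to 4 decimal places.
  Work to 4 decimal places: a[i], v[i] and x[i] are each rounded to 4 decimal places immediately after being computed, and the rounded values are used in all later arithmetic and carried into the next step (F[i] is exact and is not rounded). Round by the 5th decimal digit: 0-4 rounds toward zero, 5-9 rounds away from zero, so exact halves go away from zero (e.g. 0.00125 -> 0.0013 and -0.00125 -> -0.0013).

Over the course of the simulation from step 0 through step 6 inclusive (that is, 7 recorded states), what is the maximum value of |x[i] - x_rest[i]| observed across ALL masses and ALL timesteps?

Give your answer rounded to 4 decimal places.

Answer: 2.2500

Derivation:
Step 0: x=[2.0000 8.0000 14.0000 18.0000] v=[0.0000 0.0000 0.0000 0.0000]
Step 1: x=[4.0000 8.0000 13.0000 18.0000] v=[4.0000 0.0000 -2.0000 0.0000]
Step 2: x=[6.0000 8.5000 12.0000 17.5000] v=[4.0000 1.0000 -2.0000 -1.0000]
Step 3: x=[6.2500 9.5000 12.0000 16.2500] v=[0.5000 2.0000 0.0000 -2.5000]
Step 4: x=[5.0000 10.1250 12.8750 14.8750] v=[-2.5000 1.2500 1.7500 -2.7500]
Step 5: x=[3.8125 9.5625 13.3750 14.5000] v=[-2.3750 -1.1250 1.0000 -0.7500]
Step 6: x=[3.5938 8.0313 12.5313 15.5625] v=[-0.4375 -3.0625 -1.6875 2.1250]
Max displacement = 2.2500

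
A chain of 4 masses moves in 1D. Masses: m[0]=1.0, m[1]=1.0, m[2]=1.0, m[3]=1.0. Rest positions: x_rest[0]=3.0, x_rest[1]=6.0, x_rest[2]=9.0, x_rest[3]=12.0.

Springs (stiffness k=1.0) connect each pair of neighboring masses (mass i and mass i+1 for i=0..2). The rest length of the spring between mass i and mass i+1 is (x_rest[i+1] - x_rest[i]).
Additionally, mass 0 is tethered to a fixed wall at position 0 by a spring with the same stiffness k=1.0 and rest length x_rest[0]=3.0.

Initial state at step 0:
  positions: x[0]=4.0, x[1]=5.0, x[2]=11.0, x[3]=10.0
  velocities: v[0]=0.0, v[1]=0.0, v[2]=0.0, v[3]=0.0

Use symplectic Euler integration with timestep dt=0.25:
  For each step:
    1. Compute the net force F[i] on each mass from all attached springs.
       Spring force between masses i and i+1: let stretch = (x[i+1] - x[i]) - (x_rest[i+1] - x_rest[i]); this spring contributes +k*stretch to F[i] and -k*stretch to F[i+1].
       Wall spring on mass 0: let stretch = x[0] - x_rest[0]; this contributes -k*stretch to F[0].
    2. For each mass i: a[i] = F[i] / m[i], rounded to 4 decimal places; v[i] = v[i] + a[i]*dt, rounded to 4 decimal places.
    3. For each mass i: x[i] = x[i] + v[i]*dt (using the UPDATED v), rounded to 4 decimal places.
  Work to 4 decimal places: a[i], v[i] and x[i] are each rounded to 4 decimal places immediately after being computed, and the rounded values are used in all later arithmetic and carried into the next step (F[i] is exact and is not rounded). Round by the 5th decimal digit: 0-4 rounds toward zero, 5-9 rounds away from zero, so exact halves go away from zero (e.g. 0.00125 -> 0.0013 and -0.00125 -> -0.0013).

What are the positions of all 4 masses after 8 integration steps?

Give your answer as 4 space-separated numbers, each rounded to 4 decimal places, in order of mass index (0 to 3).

Answer: 2.5817 6.4163 7.1814 13.0683

Derivation:
Step 0: x=[4.0000 5.0000 11.0000 10.0000] v=[0.0000 0.0000 0.0000 0.0000]
Step 1: x=[3.8125 5.3125 10.5625 10.2500] v=[-0.7500 1.2500 -1.7500 1.0000]
Step 2: x=[3.4805 5.8594 9.7774 10.7070] v=[-1.3281 2.1875 -3.1406 1.8281]
Step 3: x=[3.0796 6.5025 8.8055 11.2934] v=[-1.6035 2.5723 -3.8877 2.3457]
Step 4: x=[2.7002 7.0756 7.8451 11.9118] v=[-1.5177 2.2923 -3.8415 2.4737]
Step 5: x=[2.4255 7.4233 7.0908 12.4636] v=[-1.0989 1.3908 -3.0172 2.2070]
Step 6: x=[2.3116 7.4379 6.6931 12.8671] v=[-0.4558 0.0582 -1.5909 1.6138]
Step 7: x=[2.3736 7.0855 6.7278 13.0722] v=[0.2479 -1.4096 0.1388 0.8203]
Step 8: x=[2.5817 6.4163 7.1814 13.0683] v=[0.8325 -2.6770 1.8143 -0.0158]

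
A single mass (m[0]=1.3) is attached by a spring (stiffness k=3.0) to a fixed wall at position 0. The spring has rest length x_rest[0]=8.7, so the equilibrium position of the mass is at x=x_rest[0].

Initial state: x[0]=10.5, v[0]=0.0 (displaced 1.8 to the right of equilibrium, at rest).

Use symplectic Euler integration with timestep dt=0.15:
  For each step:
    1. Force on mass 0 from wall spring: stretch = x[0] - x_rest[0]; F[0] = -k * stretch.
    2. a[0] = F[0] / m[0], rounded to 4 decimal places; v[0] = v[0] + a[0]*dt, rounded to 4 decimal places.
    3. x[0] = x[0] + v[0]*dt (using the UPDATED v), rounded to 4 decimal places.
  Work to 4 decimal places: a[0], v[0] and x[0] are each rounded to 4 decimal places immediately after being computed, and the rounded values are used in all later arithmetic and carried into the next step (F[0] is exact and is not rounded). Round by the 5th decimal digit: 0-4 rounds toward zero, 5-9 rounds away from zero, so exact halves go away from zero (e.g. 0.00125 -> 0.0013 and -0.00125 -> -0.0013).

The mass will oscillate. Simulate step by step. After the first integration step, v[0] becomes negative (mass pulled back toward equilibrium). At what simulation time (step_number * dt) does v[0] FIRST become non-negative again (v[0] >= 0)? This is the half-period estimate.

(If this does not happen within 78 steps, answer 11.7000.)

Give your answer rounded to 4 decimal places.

Step 0: x=[10.5000] v=[0.0000]
Step 1: x=[10.4065] v=[-0.6231]
Step 2: x=[10.2244] v=[-1.2138]
Step 3: x=[9.9632] v=[-1.7415]
Step 4: x=[9.6364] v=[-2.1788]
Step 5: x=[9.2610] v=[-2.5029]
Step 6: x=[8.8564] v=[-2.6971]
Step 7: x=[8.4437] v=[-2.7512]
Step 8: x=[8.0443] v=[-2.6625]
Step 9: x=[7.6790] v=[-2.4355]
Step 10: x=[7.3667] v=[-2.0821]
Step 11: x=[7.1236] v=[-1.6206]
Step 12: x=[6.9624] v=[-1.0749]
Step 13: x=[6.8914] v=[-0.4734]
Step 14: x=[6.9143] v=[0.1527]
First v>=0 after going negative at step 14, time=2.1000

Answer: 2.1000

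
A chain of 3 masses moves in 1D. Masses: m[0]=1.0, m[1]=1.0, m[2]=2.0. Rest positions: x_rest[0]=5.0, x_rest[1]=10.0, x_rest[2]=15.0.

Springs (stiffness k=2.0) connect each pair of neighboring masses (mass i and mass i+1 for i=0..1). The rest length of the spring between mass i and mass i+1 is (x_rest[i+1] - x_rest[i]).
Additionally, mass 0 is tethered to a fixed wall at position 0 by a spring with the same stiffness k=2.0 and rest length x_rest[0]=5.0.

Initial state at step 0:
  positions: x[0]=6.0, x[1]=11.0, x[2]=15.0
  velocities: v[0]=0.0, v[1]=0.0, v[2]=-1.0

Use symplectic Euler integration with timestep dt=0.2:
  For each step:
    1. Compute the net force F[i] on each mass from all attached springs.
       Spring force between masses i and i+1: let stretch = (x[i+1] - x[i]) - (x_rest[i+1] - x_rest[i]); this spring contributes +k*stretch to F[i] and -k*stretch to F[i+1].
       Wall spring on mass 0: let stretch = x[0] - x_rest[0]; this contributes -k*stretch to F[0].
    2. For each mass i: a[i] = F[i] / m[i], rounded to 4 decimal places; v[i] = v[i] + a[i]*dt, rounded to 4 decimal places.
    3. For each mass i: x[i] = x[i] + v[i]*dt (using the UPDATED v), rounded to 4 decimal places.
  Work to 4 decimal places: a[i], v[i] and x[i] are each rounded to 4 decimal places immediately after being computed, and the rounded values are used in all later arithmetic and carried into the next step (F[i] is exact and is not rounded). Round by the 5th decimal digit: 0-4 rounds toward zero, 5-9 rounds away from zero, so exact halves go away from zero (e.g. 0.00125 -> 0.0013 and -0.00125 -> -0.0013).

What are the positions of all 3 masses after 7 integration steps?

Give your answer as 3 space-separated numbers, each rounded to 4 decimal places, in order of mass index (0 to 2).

Step 0: x=[6.0000 11.0000 15.0000] v=[0.0000 0.0000 -1.0000]
Step 1: x=[5.9200 10.9200 14.8400] v=[-0.4000 -0.4000 -0.8000]
Step 2: x=[5.7664 10.7536 14.7232] v=[-0.7680 -0.8320 -0.5840]
Step 3: x=[5.5505 10.5058 14.6476] v=[-1.0797 -1.2390 -0.3779]
Step 4: x=[5.2869 10.1929 14.6063] v=[-1.3178 -1.5644 -0.2063]
Step 5: x=[4.9929 9.8406 14.5885] v=[-1.4702 -1.7614 -0.0890]
Step 6: x=[4.6872 9.4803 14.5808] v=[-1.5283 -1.8013 -0.0386]
Step 7: x=[4.3900 9.1446 14.5691] v=[-1.4859 -1.6783 -0.0587]

Answer: 4.3900 9.1446 14.5691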